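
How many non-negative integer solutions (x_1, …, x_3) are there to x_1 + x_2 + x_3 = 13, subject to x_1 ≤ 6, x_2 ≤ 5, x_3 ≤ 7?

Ignoring the caps, the number of non-negative solutions to x_1+…+x_3 = 13 is C(15,2) = 105.
Subtract solutions that violate a single cap (substitute x_i' = x_i − (cap_i+1)): x_1 ≥ 7 gives C(8,2) = 28; x_2 ≥ 6 gives C(9,2) = 36; x_3 ≥ 8 gives C(7,2) = 21. Together 85.
Add back pairs where two caps are both exceeded: 1 + 0 + 0 = 1.
By inclusion–exclusion the count is 105 − 85 + 1 = 21.

21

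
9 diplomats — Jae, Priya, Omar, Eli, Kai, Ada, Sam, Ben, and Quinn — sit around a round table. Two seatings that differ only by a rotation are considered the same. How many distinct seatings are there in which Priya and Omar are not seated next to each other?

Without the restriction there are (8)! = 40320 seatings.
Those with Priya next to Omar: fuse the pair into one unit and seat 8 units around a circle — 2·(7)! = 10080.
Subtracting, 40320 − 10080 = 30240.

30240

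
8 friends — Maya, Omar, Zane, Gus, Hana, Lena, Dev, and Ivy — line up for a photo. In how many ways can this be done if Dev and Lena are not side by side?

30240

Of the 8! = 40320 arrangements, those with Dev and Lena adjacent number 2 × 7! = 10080 (treat the pair as a block with 2 internal orders).
Complementary counting: 40320 − 10080 = 30240.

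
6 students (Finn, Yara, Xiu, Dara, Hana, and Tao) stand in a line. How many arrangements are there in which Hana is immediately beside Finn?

240

Place the 4 others and the Hana-Finn pair as 5 objects in a line; the pair has 2 internal arrangements.
That gives 2 × 5! = 2 × 120 = 240.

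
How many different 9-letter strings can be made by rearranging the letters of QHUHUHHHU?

504

The 9 letters of QHUHUHHHU have repeats: H appearing 5 times and U appearing 3 times.
The number of distinct arrangements is 9!/(5!·3!) = 362880/720 = 504.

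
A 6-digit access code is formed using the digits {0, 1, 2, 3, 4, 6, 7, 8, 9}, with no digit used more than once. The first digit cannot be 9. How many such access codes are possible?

53760

The first digit has 9−1 = 8 choices (anything except 9).
The remaining 5 digits are filled from the other 8 symbols without repetition: 8 × 7 × 6 × 5 × 4 = 6720.
Total: 8 × 6720 = 53760.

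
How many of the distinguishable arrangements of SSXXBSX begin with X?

Fix X in the first position and arrange the remaining 6 letters.
Those 6 letters have S appearing 3 times and X appearing twice, giving (6)!/(3!·2!) = 60.

60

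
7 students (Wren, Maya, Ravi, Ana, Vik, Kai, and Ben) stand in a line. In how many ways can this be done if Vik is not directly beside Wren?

Of the 7! = 5040 arrangements, those with Vik and Wren adjacent number 2 × 6! = 1440 (treat the pair as a block with 2 internal orders).
So 5040 − 1440 = 3600 arrangements keep them apart.

3600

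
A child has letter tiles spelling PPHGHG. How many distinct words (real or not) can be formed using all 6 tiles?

The 6 letters of PPHGHG have repeats: G appearing twice, H appearing twice, and P appearing twice.
Dividing 6! = 720 by 2!·2!·2! = 8 for the repeated letters gives 90.

90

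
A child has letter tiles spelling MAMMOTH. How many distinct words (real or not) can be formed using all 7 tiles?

Letter multiplicities in MAMMOTH: A×1, H×1, M×3, O×1, T×1.
The number of distinct arrangements is 7!/(3!) = 5040/6 = 840.

840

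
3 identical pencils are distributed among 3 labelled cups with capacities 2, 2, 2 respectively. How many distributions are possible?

By stars and bars, unrestricted non-negative solutions to x_1+…+x_3 = 3 number C(3+2,2) = 10.
Subtract solutions that violate a single cap (substitute x_i' = x_i − (cap_i+1)): x_1 ≥ 3 gives C(2,2) = 1; x_2 ≥ 3 gives C(2,2) = 1; x_3 ≥ 3 gives C(2,2) = 1. Together 3.
No two caps can be exceeded simultaneously, so the pair terms are all 0.
By inclusion–exclusion the count is 10 − 3 + 0 = 7.

7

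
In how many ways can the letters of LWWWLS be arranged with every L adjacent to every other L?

20

Treat the 2 copies of L as a single block. The multiset to arrange is then {LL, S, W, W, W}, 5 items in all.
That gives (5)!/(3!) = 20 arrangements.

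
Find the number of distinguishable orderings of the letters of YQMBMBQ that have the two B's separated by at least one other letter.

450

Total arrangements of YQMBMBQ: 7!/(2!·2!·2!) = 630.
If the two B's are adjacent, glue them into one block, leaving 6 items to arrange: (6)!/(2!·2!) = 180 ways.
Subtracting, 630 − 180 = 450 arrangements keep the B's apart.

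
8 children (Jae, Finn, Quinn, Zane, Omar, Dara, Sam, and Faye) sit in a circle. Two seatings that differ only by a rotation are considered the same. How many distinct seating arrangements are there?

Fix one person's seat to break rotational symmetry; the remaining 7 people can be arranged in (7)! = 5040 ways.

5040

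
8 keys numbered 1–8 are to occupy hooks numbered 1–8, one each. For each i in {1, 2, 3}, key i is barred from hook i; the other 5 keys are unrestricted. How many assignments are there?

27240

Let Aᵢ (for i ∈ {1, 2, 3}) be the placements that put key i in its forbidden hook. Any j of these fix j positions, leaving (8−j)! ways to fill the rest, and there are C(3,j) ways to pick which j.
By inclusion–exclusion, the number of valid placements is Σ_{j=0}^{3} (−1)^j C(3,j)·(8−j)!.
Computing: 40320 − 15120 + 2160 − 120 = 27240.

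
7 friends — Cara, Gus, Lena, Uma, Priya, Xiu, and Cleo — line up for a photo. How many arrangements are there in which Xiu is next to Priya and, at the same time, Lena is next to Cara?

480

Treat {Xiu,Priya} as one block (2 orders) and {Lena,Cara} as another (2 orders).
That leaves 5 units to arrange: 2 × 2 × 5! = 4 × 120 = 480.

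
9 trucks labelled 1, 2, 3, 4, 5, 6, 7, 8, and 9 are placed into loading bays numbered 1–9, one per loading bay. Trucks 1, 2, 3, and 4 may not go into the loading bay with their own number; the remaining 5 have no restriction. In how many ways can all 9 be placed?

Let Aᵢ (for 1 ≤ i ≤ 4) be the placements that put truck i in its forbidden loading bay. Any j of these fix j positions, leaving (9−j)! ways to fill the rest, and there are C(4,j) ways to pick which j.
By inclusion–exclusion, the number of valid placements is Σ_{j=0}^{4} (−1)^j C(4,j)·(9−j)!.
Computing: 362880 − 161280 + 30240 − 2880 + 120 = 229080.

229080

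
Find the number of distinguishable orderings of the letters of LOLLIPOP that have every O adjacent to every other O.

420

Treat the 2 copies of O as a single block. The multiset to arrange is then {OO, I, L, L, L, P, P}, 7 items in all.
That gives (7)!/(3!·2!) = 420 arrangements.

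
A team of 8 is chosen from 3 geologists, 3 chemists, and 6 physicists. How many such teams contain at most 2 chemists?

369

Split by how many chemists are chosen (0 through 2).
Sum: C(3,0)·C(9,8) + C(3,1)·C(9,7) + C(3,2)·C(9,6) = 9 + 108 + 252 = 369.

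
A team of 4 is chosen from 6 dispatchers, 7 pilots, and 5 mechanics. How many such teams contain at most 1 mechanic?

2145

Split by how many mechanics are chosen (0 through 1).
Sum: C(5,0)·C(13,4) + C(5,1)·C(13,3) = 715 + 1430 = 2145.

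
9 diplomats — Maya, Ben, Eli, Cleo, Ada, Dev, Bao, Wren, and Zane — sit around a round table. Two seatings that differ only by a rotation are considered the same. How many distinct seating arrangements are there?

Seat Maya anywhere (absorbing the rotational symmetry), then permute the other 8: (8)! = 40320.

40320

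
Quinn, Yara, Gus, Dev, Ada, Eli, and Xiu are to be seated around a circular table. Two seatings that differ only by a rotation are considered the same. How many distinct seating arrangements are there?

720

Around a circle, 7 distinct people have 7!/7 = (6)! = 720 rotationally distinct seatings.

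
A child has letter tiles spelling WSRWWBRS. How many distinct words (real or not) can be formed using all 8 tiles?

WSRWWBRS has 8 letters with R appearing twice, S appearing twice, and W appearing 3 times.
So there are 8! / (3!·2!·2!) = 1680 distinguishable arrangements.

1680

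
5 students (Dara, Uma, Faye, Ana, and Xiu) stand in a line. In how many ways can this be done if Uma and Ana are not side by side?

There are 5! = 120 arrangements in all. If Uma and Ana are adjacent, merging them into one block gives 2·(4)! = 48 arrangements.
So 120 − 48 = 72 arrangements keep them apart.

72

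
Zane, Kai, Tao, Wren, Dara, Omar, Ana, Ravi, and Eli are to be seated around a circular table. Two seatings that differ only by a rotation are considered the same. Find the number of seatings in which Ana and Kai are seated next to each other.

10080

Treat {Ana, Kai} as one unit (2 internal orders) and seat the resulting 8 units around the table: (7)! circular arrangements.
So 2 × (7)! = 2 × 5040 = 10080.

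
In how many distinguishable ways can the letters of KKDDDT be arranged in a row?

60

Letter multiplicities in KKDDDT: D×3, K×2, T×1.
The number of distinct arrangements is 6!/(3!·2!) = 720/12 = 60.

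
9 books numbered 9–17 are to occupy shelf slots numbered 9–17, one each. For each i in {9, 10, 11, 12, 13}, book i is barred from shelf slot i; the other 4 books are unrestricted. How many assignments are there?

205056

Let Aᵢ (for 9 ≤ i ≤ 13) be the placements that put book i in its forbidden shelf slot. Any j of these fix j positions, leaving (9−j)! ways to fill the rest, and there are C(5,j) ways to pick which j.
By inclusion–exclusion, the number of valid placements is Σ_{j=0}^{5} (−1)^j C(5,j)·(9−j)!.
Computing: 362880 − 201600 + 50400 − 7200 + 600 − 24 = 205056.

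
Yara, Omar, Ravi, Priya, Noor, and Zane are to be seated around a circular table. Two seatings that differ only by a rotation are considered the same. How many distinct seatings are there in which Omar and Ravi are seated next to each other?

48

Glue Omar and Ravi into a block (2 internal orders). Seating 5 units around a circle gives (4)! arrangements.
So 2 × (4)! = 2 × 24 = 48.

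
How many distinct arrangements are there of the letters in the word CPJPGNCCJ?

The 9 letters of CPJPGNCCJ have repeats: C appearing 3 times, J appearing twice, and P appearing twice.
Dividing 9! = 362880 by 3!·2!·2! = 24 for the repeated letters gives 15120.

15120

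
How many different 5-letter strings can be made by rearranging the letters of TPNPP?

The 5 letters of TPNPP have repeats: P appearing 3 times.
The number of distinct arrangements is 5!/(3!) = 120/6 = 20.

20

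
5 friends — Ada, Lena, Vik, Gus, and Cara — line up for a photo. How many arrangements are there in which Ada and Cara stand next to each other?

Place the 3 others and the Ada-Cara pair as 4 objects in a line; the pair has 2 internal arrangements.
That gives 2 × 4! = 2 × 24 = 48.

48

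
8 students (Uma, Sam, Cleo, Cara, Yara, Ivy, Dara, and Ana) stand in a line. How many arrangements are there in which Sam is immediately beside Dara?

Place the 6 others and the Sam-Dara pair as 7 objects in a line; the pair has 2 internal arrangements.
So the count is 2·(7)! = 10080.

10080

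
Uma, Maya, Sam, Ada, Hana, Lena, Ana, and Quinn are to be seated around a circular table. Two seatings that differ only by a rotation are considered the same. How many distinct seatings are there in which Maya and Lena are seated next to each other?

Glue Maya and Lena into a block (2 internal orders). Seating 7 units around a circle gives (6)! arrangements.
So 2 × (6)! = 2 × 720 = 1440.

1440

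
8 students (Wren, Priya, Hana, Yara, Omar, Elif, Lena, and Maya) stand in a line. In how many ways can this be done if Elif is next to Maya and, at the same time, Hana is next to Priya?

2880

Treat {Elif,Maya} as one block (2 orders) and {Hana,Priya} as another (2 orders).
That leaves 6 units to arrange: 2 × 2 × 6! = 4 × 720 = 2880.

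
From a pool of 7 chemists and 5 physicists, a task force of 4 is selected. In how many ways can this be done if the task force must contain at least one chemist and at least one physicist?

Unrestricted: C(12,4) = 495 ways to pick any 4 of the 12.
Subtract selections that omit an entire group: no chemists → C(5,4) = 5; no physicists → C(7,4) = 35.
Both groups omitted at once is impossible, so 495 − 40 = 455.

455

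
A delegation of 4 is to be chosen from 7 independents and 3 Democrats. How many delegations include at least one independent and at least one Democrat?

175

With no constraint there are C(10,4) = 210 possible selections.
Selections missing a whole group: no independents → C(3,4) = 0; no Democrats → C(7,4) = 35.
Both groups omitted at once is impossible, so 210 − 35 = 175.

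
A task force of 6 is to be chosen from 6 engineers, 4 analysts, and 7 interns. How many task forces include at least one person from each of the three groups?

9996

Total 6-person selections from all 17: C(17,6) = 12376.
Subtract selections that omit an entire group: no engineers → C(11,6) = 462; no analysts → C(13,6) = 1716; no interns → C(10,6) = 210.
Add back selections omitting two groups (i.e. drawn from a single group): C(6,6) + C(4,6) + C(7,6) = 8.
By inclusion–exclusion: 12376 − 2388 + 8 = 9996.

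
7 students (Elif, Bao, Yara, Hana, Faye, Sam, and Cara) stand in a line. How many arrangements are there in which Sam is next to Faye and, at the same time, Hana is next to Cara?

Treat {Sam,Faye} as one block (2 orders) and {Hana,Cara} as another (2 orders).
That leaves 5 units to arrange: 2 × 2 × 5! = 4 × 120 = 480.

480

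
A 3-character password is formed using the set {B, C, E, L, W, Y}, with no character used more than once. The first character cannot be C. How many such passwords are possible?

100

The first character has 6−1 = 5 choices (anything except C).
The remaining 2 characters are filled from the other 5 symbols without repetition: 5 × 4 = 20.
Total: 5 × 20 = 100.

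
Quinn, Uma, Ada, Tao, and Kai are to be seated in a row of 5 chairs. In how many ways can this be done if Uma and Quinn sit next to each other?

Treat {Uma, Quinn} as a single unit. There are 4 units to order, and the pair itself can be ordered 2 ways.
That gives 2 × 4! = 2 × 24 = 48.

48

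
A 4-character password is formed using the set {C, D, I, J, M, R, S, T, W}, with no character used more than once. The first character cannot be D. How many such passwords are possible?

2688

The first character has 9−1 = 8 choices (anything except D).
The remaining 3 characters are filled from the other 8 symbols without repetition: 8 × 7 × 6 = 336.
Total: 8 × 336 = 2688.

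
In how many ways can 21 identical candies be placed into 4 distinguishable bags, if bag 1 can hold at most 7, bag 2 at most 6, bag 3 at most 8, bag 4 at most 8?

Without the upper bounds there are C(24,3) = 2024 ways to split 21 among 4 bags.
Subtract solutions that violate a single cap (substitute x_i' = x_i − (cap_i+1)): x_1 ≥ 8 gives C(16,3) = 560; x_2 ≥ 7 gives C(17,3) = 680; x_3 ≥ 9 gives C(15,3) = 455; x_4 ≥ 9 gives C(15,3) = 455. Together 2150.
Add back pairs where two caps are both exceeded: 84 + 35 + 35 + 56 + 56 + 20 = 286.
By inclusion–exclusion the count is 2024 − 2150 + 286 = 160.

160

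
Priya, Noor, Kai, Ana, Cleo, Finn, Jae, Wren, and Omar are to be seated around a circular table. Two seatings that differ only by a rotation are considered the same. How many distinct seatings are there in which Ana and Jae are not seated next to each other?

All circular seatings of 9 people number (8)! = 40320.
Those with Ana next to Jae: fuse the pair into one unit and seat 8 units around a circle — 2·(7)! = 10080.
Subtracting, 40320 − 10080 = 30240.

30240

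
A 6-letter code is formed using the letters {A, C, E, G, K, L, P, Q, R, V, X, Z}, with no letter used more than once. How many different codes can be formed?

665280

This is a permutation of 6 out of 12: P(12,6) = 12!/6!.
12 × 11 × 10 × 9 × 8 × 7 = 665280.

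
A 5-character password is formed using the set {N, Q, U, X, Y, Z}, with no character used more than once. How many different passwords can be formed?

Choose and order 5 of the 6 symbols: the first character has 6 options, the next 5, and so on down to 2.
That product is 6 × 5 × 4 × 3 × 2 = 720.

720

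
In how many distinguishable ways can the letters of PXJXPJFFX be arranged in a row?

7560

Letter multiplicities in PXJXPJFFX: F×2, J×2, P×2, X×3.
So there are 9! / (3!·2!·2!·2!) = 7560 distinguishable arrangements.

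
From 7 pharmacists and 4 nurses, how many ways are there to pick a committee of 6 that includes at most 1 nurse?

Split by how many nurses are chosen (0 through 1).
Sum: C(4,0)·C(7,6) + C(4,1)·C(7,5) = 7 + 84 = 91.

91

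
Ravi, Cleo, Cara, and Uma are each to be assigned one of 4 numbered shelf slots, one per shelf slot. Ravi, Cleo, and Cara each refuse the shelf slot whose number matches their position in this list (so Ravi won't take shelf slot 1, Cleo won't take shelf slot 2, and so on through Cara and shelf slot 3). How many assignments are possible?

11

Let Aᵢ (for i ∈ {1, 2, 3}) be the placements that put person i in their forbidden shelf slot. Any j of these fix j positions, leaving (4−j)! ways to fill the rest, and there are C(3,j) ways to pick which j.
By inclusion–exclusion, the number of valid placements is Σ_{j=0}^{3} (−1)^j C(3,j)·(4−j)!.
Computing: 24 − 18 + 6 − 1 = 11.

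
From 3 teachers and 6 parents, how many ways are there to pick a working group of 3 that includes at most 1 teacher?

Split by how many teachers are chosen (0 through 1).
Sum: C(3,0)·C(6,3) + C(3,1)·C(6,2) = 20 + 45 = 65.

65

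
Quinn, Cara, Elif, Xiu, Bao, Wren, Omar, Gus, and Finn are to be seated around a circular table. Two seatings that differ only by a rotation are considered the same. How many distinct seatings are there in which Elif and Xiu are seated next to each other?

Glue Elif and Xiu into a block (2 internal orders). Seating 8 units around a circle gives (7)! arrangements.
So 2 × (7)! = 2 × 5040 = 10080.

10080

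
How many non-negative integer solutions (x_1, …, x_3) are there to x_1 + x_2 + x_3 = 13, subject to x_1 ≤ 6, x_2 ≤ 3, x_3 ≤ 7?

Without the upper bounds there are C(15,2) = 105 ways to split 13 among 3 variables.
Subtract solutions that violate a single cap (substitute x_i' = x_i − (cap_i+1)): x_1 ≥ 7 gives C(8,2) = 28; x_2 ≥ 4 gives C(11,2) = 55; x_3 ≥ 8 gives C(7,2) = 21. Together 104.
Add back pairs where two caps are both exceeded: 6 + 0 + 3 = 9.
By inclusion–exclusion the count is 105 − 104 + 9 = 10.

10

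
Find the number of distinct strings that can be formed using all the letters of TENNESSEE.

3780

TENNESSEE has 9 letters with E appearing 4 times, N appearing twice, and S appearing twice.
So there are 9! / (4!·2!·2!) = 3780 distinguishable arrangements.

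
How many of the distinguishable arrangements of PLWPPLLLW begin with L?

560

With the first slot taken by L, it remains to arrange the other 8 letters (PWPPLLLW).
Those 8 letters have L appearing 3 times, P appearing 3 times, and W appearing twice, giving (8)!/(3!·3!·2!) = 560.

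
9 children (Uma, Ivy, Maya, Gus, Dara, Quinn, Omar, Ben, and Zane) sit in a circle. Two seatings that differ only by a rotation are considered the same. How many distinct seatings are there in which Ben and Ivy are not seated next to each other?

All circular seatings of 9 people number (8)! = 40320.
Those with Ben next to Ivy: fuse the pair into one unit and seat 8 units around a circle — 2·(7)! = 10080.
Subtracting, 40320 − 10080 = 30240.

30240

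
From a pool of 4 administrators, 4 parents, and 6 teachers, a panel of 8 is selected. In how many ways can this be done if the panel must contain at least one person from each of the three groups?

2912

Total 8-person selections from all 14: C(14,8) = 3003.
Subtract selections that omit an entire group: no administrators → C(10,8) = 45; no parents → C(10,8) = 45; no teachers → C(8,8) = 1.
Add back selections omitting two groups (i.e. drawn from a single group): C(4,8) + C(4,8) + C(6,8) = 0.
By inclusion–exclusion: 3003 − 91 + 0 = 2912.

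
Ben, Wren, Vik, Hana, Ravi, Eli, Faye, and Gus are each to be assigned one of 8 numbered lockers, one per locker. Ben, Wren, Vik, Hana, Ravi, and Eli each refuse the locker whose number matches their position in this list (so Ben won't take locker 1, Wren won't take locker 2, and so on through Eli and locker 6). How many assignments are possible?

Let Aᵢ (for 1 ≤ i ≤ 6) be the placements that put person i in their forbidden locker. Any j of these fix j positions, leaving (8−j)! ways to fill the rest, and there are C(6,j) ways to pick which j.
By inclusion–exclusion, the number of valid placements is Σ_{j=0}^{6} (−1)^j C(6,j)·(8−j)!.
Computing: 40320 − 30240 + 10800 − 2400 + 360 − 36 + 2 = 18806.

18806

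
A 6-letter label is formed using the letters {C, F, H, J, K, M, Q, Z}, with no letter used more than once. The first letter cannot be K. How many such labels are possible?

The first letter has 8−1 = 7 choices (anything except K).
The remaining 5 letters are filled from the other 7 symbols without repetition: 7 × 6 × 5 × 4 × 3 = 2520.
Total: 7 × 2520 = 17640.

17640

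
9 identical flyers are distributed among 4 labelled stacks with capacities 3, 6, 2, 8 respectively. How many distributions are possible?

Without the upper bounds there are C(12,3) = 220 ways to split 9 among 4 stacks.
Subtract solutions that violate a single cap (substitute x_i' = x_i − (cap_i+1)): x_1 ≥ 4 gives C(8,3) = 56; x_2 ≥ 7 gives C(5,3) = 10; x_3 ≥ 3 gives C(9,3) = 84; x_4 ≥ 9 gives C(3,3) = 1. Together 151.
Add back pairs where two caps are both exceeded: 0 + 10 + 0 + 0 + 0 + 0 = 10.
By inclusion–exclusion the count is 220 − 151 + 10 = 79.

79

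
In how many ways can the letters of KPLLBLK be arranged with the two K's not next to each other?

Total arrangements of KPLLBLK: 7!/(3!·2!) = 420.
If the two K's are adjacent, glue them into one block, leaving 6 items to arrange: (6)!/(3!) = 120 ways.
Subtracting, 420 − 120 = 300 arrangements keep the K's apart.

300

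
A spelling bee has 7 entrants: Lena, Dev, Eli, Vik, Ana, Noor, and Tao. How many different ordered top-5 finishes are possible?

This is an ordered selection of 5 from 7: P(7,5).
That gives 7 × 6 × 5 × 4 × 3 = 2520.

2520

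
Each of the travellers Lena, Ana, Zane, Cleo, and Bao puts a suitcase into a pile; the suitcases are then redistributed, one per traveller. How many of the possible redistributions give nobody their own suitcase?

44

Count assignments avoiding every fixed point. For any j of the 5 travellers fixed to their own suitcase, the other 5−j can be arranged in (5−j)! ways.
By inclusion–exclusion this is Σ_{j=0}^{5} (−1)^j C(5,j)·(5−j)!.
Computing: 120 − 120 + 60 − 20 + 5 − 1 = 44.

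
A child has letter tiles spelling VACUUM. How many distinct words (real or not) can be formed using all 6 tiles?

360

The 6 letters of VACUUM have repeats: U appearing twice.
Dividing 6! = 720 by 2! = 2 for the repeated letters gives 360.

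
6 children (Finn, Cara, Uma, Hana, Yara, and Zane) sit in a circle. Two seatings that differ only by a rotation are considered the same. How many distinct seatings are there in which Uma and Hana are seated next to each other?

48

Treat {Uma, Hana} as one unit (2 internal orders) and seat the resulting 5 units around the table: (4)! circular arrangements.
So 2 × (4)! = 2 × 24 = 48.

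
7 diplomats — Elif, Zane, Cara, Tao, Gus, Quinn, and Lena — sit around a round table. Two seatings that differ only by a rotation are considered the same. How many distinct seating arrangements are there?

Around a circle, 7 distinct people have 7!/7 = (6)! = 720 rotationally distinct seatings.

720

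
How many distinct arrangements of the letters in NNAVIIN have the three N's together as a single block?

60

Treat the 3 copies of N as a single block. The multiset to arrange is then {NNN, A, I, I, V}, 5 items in all.
That gives (5)!/(2!) = 60 arrangements.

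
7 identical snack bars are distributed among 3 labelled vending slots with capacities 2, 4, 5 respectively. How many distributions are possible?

Ignoring the caps, the number of non-negative solutions to x_1+…+x_3 = 7 is C(9,2) = 36.
Subtract solutions that violate a single cap (substitute x_i' = x_i − (cap_i+1)): x_1 ≥ 3 gives C(6,2) = 15; x_2 ≥ 5 gives C(4,2) = 6; x_3 ≥ 6 gives C(3,2) = 3. Together 24.
No two caps can be exceeded simultaneously, so the pair terms are all 0.
By inclusion–exclusion the count is 36 − 24 + 0 = 12.

12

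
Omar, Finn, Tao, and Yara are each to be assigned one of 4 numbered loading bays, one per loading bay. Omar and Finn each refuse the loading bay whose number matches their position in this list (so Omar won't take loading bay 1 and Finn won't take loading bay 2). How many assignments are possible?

Let Aᵢ (for i ∈ {1, 2}) be the placements that put person i in their forbidden loading bay. Any j of these fix j positions, leaving (4−j)! ways to fill the rest, and there are C(2,j) ways to pick which j.
By inclusion–exclusion, the number of valid placements is Σ_{j=0}^{2} (−1)^j C(2,j)·(4−j)!.
Computing: 24 − 12 + 2 = 14.

14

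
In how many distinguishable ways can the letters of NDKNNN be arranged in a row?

30

Letter multiplicities in NDKNNN: D×1, K×1, N×4.
The number of distinct arrangements is 6!/(4!) = 720/24 = 30.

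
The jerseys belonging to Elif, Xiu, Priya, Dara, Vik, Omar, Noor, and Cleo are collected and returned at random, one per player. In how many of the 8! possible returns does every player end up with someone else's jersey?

14833

Count assignments avoiding every fixed point. For any j of the 8 players fixed to their old jersey, the other 8−j can be arranged in (8−j)! ways.
By inclusion–exclusion this is Σ_{j=0}^{8} (−1)^j C(8,j)·(8−j)!.
Computing: 40320 − 40320 + 20160 − 6720 + 1680 − 336 + 56 − 8 + 1 = 14833.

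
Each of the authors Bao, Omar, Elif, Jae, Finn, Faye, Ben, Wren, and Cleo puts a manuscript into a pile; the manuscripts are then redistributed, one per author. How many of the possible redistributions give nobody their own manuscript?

133496

This is the derangement count D_9: permutations of 9 items with no fixed point.
By inclusion–exclusion this is Σ_{j=0}^{9} (−1)^j C(9,j)·(9−j)!.
Computing: 362880 − 362880 + 181440 − 60480 + 15120 − 3024 + 504 − 72 + 9 − 1 = 133496.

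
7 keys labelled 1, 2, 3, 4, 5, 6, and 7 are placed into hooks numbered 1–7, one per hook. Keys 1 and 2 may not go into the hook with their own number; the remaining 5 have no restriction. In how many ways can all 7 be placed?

3720

Let Aᵢ (for i ∈ {1, 2}) be the placements that put key i in its forbidden hook. Any j of these fix j positions, leaving (7−j)! ways to fill the rest, and there are C(2,j) ways to pick which j.
By inclusion–exclusion, the number of valid placements is Σ_{j=0}^{2} (−1)^j C(2,j)·(7−j)!.
Computing: 5040 − 1440 + 120 = 3720.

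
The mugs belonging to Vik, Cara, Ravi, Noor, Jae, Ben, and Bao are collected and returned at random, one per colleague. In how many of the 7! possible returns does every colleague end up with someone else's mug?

1854

Let Aᵢ be the assignments in which colleague i gets their own mug. We want the size of the complement of A₁∪…∪A_7.
By inclusion–exclusion this is Σ_{j=0}^{7} (−1)^j C(7,j)·(7−j)!.
Computing: 5040 − 5040 + 2520 − 840 + 210 − 42 + 7 − 1 = 1854.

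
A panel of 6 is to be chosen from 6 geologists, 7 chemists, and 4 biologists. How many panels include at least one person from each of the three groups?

9996

Unrestricted: C(17,6) = 12376 ways to pick any 6 of the 17.
Selections missing a whole group: no geologists → C(11,6) = 462; no chemists → C(10,6) = 210; no biologists → C(13,6) = 1716.
Add back selections omitting two groups (i.e. drawn from a single group): C(6,6) + C(7,6) + C(4,6) = 8.
By inclusion–exclusion: 12376 − 2388 + 8 = 9996.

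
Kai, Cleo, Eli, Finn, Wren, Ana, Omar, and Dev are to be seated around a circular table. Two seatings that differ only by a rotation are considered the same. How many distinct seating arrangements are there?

Fix one person's seat to break rotational symmetry; the remaining 7 people can be arranged in (7)! = 5040 ways.

5040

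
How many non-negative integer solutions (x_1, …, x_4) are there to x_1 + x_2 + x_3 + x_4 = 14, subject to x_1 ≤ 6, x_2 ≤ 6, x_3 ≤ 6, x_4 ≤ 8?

Without the upper bounds there are C(17,3) = 680 ways to split 14 among 4 variables.
Subtract solutions that violate a single cap (substitute x_i' = x_i − (cap_i+1)): x_1 ≥ 7 gives C(10,3) = 120; x_2 ≥ 7 gives C(10,3) = 120; x_3 ≥ 7 gives C(10,3) = 120; x_4 ≥ 9 gives C(8,3) = 56. Together 416.
Add back pairs where two caps are both exceeded: 1 + 1 + 0 + 1 + 0 + 0 = 3.
By inclusion–exclusion the count is 680 − 416 + 3 = 267.

267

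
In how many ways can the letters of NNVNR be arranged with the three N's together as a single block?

Treat the 3 copies of N as a single block. The multiset to arrange is then {NNN, R, V}, 3 items in all.
All 3 items are distinct, so there are (3)! = 6 arrangements.

6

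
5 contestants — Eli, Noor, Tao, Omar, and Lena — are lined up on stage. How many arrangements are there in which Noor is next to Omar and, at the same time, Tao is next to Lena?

24

Treat {Noor,Omar} as one block (2 orders) and {Tao,Lena} as another (2 orders).
That leaves 3 units to arrange: 2 × 2 × 3! = 4 × 6 = 24.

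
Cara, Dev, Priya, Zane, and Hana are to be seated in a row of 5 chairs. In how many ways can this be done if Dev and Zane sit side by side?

48

Place the 3 others and the Dev-Zane pair as 4 objects in a line; the pair has 2 internal arrangements.
That gives 2 × 4! = 2 × 24 = 48.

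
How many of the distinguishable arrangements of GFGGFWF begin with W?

20

Fix W in the first position and arrange the remaining 6 letters.
Those 6 letters have F appearing 3 times and G appearing 3 times, giving (6)!/(3!·3!) = 20.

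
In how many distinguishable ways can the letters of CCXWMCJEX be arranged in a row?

CCXWMCJEX has 9 letters with C appearing 3 times and X appearing twice.
So there are 9! / (3!·2!) = 30240 distinguishable arrangements.

30240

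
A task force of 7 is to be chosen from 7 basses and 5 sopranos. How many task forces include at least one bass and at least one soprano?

Total 7-person selections from all 12: C(12,7) = 792.
Selections missing a whole group: no basses → C(5,7) = 0; no sopranos → C(7,7) = 1.
Both groups omitted at once is impossible, so 792 − 1 = 791.

791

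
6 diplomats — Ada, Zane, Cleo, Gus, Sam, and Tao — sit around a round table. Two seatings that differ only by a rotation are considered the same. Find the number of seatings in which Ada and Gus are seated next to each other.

Treat {Ada, Gus} as one unit (2 internal orders) and seat the resulting 5 units around the table: (4)! circular arrangements.
So 2 × (4)! = 2 × 24 = 48.

48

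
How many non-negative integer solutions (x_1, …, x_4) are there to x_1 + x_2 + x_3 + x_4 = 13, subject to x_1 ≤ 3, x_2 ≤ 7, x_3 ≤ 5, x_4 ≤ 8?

154

Ignoring the caps, the number of non-negative solutions to x_1+…+x_4 = 13 is C(16,3) = 560.
Subtract solutions that violate a single cap (substitute x_i' = x_i − (cap_i+1)): x_1 ≥ 4 gives C(12,3) = 220; x_2 ≥ 8 gives C(8,3) = 56; x_3 ≥ 6 gives C(10,3) = 120; x_4 ≥ 9 gives C(7,3) = 35. Together 431.
Add back pairs where two caps are both exceeded: 4 + 20 + 1 + 0 + 0 + 0 = 25.
By inclusion–exclusion the count is 560 − 431 + 25 = 154.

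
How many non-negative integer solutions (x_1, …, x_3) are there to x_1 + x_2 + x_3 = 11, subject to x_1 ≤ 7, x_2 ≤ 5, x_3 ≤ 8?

By stars and bars, unrestricted non-negative solutions to x_1+…+x_3 = 11 number C(11+2,2) = 78.
Subtract solutions that violate a single cap (substitute x_i' = x_i − (cap_i+1)): x_1 ≥ 8 gives C(5,2) = 10; x_2 ≥ 6 gives C(7,2) = 21; x_3 ≥ 9 gives C(4,2) = 6. Together 37.
No two caps can be exceeded simultaneously, so the pair terms are all 0.
By inclusion–exclusion the count is 78 − 37 + 0 = 41.

41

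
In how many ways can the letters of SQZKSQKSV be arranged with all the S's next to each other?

1260

Treat the 3 copies of S as a single block. The multiset to arrange is then {SSS, K, K, Q, Q, V, Z}, 7 items in all.
That gives (7)!/(2!·2!) = 1260 arrangements.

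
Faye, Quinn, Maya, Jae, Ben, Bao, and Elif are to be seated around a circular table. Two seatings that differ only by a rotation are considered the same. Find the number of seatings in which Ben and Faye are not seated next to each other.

All circular seatings of 7 people number (6)! = 720.
Those with Ben next to Faye: fuse the pair into one unit and seat 6 units around a circle — 2·(5)! = 240.
Subtracting, 720 − 240 = 480.

480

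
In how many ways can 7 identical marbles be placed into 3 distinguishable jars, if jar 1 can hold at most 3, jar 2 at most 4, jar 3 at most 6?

By stars and bars, unrestricted non-negative solutions to x_1+…+x_3 = 7 number C(7+2,2) = 36.
Subtract solutions that violate a single cap (substitute x_i' = x_i − (cap_i+1)): x_1 ≥ 4 gives C(5,2) = 10; x_2 ≥ 5 gives C(4,2) = 6; x_3 ≥ 7 gives C(2,2) = 1. Together 17.
No two caps can be exceeded simultaneously, so the pair terms are all 0.
By inclusion–exclusion the count is 36 − 17 + 0 = 19.

19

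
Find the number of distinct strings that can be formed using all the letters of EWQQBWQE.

1680

Letter multiplicities in EWQQBWQE: B×1, E×2, Q×3, W×2.
So there are 8! / (3!·2!·2!) = 1680 distinguishable arrangements.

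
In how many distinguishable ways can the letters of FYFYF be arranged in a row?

FYFYF has 5 letters with F appearing 3 times and Y appearing twice.
So there are 5! / (3!·2!) = 10 distinguishable arrangements.

10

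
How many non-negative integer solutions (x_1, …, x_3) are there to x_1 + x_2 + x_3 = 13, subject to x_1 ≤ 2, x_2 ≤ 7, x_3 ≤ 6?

6

Without the upper bounds there are C(15,2) = 105 ways to split 13 among 3 variables.
Subtract solutions that violate a single cap (substitute x_i' = x_i − (cap_i+1)): x_1 ≥ 3 gives C(12,2) = 66; x_2 ≥ 8 gives C(7,2) = 21; x_3 ≥ 7 gives C(8,2) = 28. Together 115.
Add back pairs where two caps are both exceeded: 6 + 10 + 0 = 16.
By inclusion–exclusion the count is 105 − 115 + 16 = 6.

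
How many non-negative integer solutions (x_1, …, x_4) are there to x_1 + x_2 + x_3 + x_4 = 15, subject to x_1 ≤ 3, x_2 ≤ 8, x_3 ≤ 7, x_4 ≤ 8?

Without the upper bounds there are C(18,3) = 816 ways to split 15 among 4 variables.
Subtract solutions that violate a single cap (substitute x_i' = x_i − (cap_i+1)): x_1 ≥ 4 gives C(14,3) = 364; x_2 ≥ 9 gives C(9,3) = 84; x_3 ≥ 8 gives C(10,3) = 120; x_4 ≥ 9 gives C(9,3) = 84. Together 652.
Add back pairs where two caps are both exceeded: 10 + 20 + 10 + 0 + 0 + 0 = 40.
By inclusion–exclusion the count is 816 − 652 + 40 = 204.

204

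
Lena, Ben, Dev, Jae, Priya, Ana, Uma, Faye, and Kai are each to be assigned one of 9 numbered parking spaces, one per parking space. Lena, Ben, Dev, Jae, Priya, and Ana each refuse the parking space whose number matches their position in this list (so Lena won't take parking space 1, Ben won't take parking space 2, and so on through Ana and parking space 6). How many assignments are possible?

183822

Let Aᵢ (for 1 ≤ i ≤ 6) be the placements that put person i in their forbidden parking space. Any j of these fix j positions, leaving (9−j)! ways to fill the rest, and there are C(6,j) ways to pick which j.
By inclusion–exclusion, the number of valid placements is Σ_{j=0}^{6} (−1)^j C(6,j)·(9−j)!.
Computing: 362880 − 241920 + 75600 − 14400 + 1800 − 144 + 6 = 183822.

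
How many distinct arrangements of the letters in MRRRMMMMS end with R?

168

Fix R in the last position and arrange the remaining 8 letters.
Those 8 letters have M appearing 5 times and R appearing twice, giving (8)!/(5!·2!) = 168.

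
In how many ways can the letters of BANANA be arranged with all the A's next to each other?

12

Treat the 3 copies of A as a single block. The multiset to arrange is then {AAA, B, N, N}, 4 items in all.
That gives (4)!/(2!) = 12 arrangements.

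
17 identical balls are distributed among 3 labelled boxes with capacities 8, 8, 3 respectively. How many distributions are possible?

6

By stars and bars, unrestricted non-negative solutions to x_1+…+x_3 = 17 number C(17+2,2) = 171.
Subtract solutions that violate a single cap (substitute x_i' = x_i − (cap_i+1)): x_1 ≥ 9 gives C(10,2) = 45; x_2 ≥ 9 gives C(10,2) = 45; x_3 ≥ 4 gives C(15,2) = 105. Together 195.
Add back pairs where two caps are both exceeded: 0 + 15 + 15 = 30.
By inclusion–exclusion the count is 171 − 195 + 30 = 6.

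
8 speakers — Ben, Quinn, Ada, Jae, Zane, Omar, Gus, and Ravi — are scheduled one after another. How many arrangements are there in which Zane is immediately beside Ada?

Treat {Zane, Ada} as a single unit. There are 7 units to order, and the pair itself can be ordered 2 ways.
That gives 2 × 7! = 2 × 5040 = 10080.

10080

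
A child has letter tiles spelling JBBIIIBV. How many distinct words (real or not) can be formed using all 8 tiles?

1120

Letter multiplicities in JBBIIIBV: B×3, I×3, J×1, V×1.
So there are 8! / (3!·3!) = 1120 distinguishable arrangements.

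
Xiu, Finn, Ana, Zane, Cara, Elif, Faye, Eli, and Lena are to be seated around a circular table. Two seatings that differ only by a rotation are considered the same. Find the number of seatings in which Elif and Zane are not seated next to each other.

Without the restriction there are (8)! = 40320 seatings.
Seatings with Elif beside Zane: treat them as a block with 2 internal orders, giving 2 × (7)! = 10080.
Subtracting, 40320 − 10080 = 30240.

30240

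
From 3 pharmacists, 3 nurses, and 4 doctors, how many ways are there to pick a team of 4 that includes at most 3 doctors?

209

Split by how many doctors are chosen (0 through 3).
Sum: C(4,0)·C(6,4) + C(4,1)·C(6,3) + C(4,2)·C(6,2) + C(4,3)·C(6,1) = 15 + 80 + 90 + 24 = 209.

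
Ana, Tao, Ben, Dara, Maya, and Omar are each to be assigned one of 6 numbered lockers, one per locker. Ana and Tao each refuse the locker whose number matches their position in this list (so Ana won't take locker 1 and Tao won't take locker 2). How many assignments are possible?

504

Let Aᵢ (for i ∈ {1, 2}) be the placements that put person i in their forbidden locker. Any j of these fix j positions, leaving (6−j)! ways to fill the rest, and there are C(2,j) ways to pick which j.
By inclusion–exclusion, the number of valid placements is Σ_{j=0}^{2} (−1)^j C(2,j)·(6−j)!.
Computing: 720 − 240 + 24 = 504.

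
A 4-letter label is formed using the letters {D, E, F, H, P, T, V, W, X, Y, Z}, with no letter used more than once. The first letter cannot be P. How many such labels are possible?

The first letter has 11−1 = 10 choices (anything except P).
The remaining 3 letters are filled from the other 10 symbols without repetition: 10 × 9 × 8 = 720.
Total: 10 × 720 = 7200.

7200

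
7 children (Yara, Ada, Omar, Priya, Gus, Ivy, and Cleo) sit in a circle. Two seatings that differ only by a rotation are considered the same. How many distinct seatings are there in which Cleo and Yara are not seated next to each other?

480

All circular seatings of 7 people number (6)! = 720.
Those with Cleo next to Yara: fuse the pair into one unit and seat 6 units around a circle — 2·(5)! = 240.
Subtracting, 720 − 240 = 480.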